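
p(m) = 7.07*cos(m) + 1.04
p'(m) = -7.07*sin(m)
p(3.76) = -4.72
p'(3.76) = 4.10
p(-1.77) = -0.36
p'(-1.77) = 6.93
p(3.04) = -5.99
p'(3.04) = -0.72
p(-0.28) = 7.83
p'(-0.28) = 1.95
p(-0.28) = 7.83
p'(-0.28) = 1.95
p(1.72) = -0.01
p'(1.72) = -6.99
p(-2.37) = -4.03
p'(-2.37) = 4.93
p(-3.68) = -5.03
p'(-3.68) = -3.63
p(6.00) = 7.83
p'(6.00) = 1.98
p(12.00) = 7.01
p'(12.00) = 3.79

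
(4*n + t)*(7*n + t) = 28*n^2 + 11*n*t + t^2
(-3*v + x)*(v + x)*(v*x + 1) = -3*v^3*x - 2*v^2*x^2 - 3*v^2 + v*x^3 - 2*v*x + x^2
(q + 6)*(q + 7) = q^2 + 13*q + 42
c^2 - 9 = (c - 3)*(c + 3)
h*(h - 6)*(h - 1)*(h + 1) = h^4 - 6*h^3 - h^2 + 6*h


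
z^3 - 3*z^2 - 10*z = z*(z - 5)*(z + 2)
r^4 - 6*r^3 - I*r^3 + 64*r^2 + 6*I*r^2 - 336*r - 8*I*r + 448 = (r - 4)*(r - 2)*(r - 8*I)*(r + 7*I)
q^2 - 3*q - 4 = (q - 4)*(q + 1)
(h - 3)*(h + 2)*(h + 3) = h^3 + 2*h^2 - 9*h - 18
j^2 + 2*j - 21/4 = (j - 3/2)*(j + 7/2)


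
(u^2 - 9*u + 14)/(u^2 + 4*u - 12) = (u - 7)/(u + 6)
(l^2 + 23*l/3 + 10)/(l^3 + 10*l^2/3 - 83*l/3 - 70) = (3*l + 5)/(3*l^2 - 8*l - 35)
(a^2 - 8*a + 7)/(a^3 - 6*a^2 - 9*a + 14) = 1/(a + 2)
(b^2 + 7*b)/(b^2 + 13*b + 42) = b/(b + 6)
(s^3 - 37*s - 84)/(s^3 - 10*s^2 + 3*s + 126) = (s + 4)/(s - 6)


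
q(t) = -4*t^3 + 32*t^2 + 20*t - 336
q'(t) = -12*t^2 + 64*t + 20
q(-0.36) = -338.87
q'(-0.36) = -4.60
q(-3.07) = 19.93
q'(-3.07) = -289.58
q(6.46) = 50.27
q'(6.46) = -67.34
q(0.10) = -333.68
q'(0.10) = 26.28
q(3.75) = -21.94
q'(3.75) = 91.25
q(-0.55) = -336.65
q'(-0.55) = -18.83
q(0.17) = -331.69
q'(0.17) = 30.53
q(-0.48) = -337.78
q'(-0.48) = -13.48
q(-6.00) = 1560.00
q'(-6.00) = -796.00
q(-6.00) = 1560.00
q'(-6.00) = -796.00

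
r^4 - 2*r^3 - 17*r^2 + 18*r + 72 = (r - 4)*(r - 3)*(r + 2)*(r + 3)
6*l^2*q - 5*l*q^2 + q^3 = q*(-3*l + q)*(-2*l + q)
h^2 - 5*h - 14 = (h - 7)*(h + 2)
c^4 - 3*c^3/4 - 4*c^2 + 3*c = c*(c - 2)*(c - 3/4)*(c + 2)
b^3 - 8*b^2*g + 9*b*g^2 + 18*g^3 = (b - 6*g)*(b - 3*g)*(b + g)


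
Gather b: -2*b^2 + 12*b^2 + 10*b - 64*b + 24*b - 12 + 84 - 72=10*b^2 - 30*b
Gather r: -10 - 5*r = -5*r - 10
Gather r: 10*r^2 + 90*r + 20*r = 10*r^2 + 110*r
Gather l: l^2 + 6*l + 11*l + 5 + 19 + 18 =l^2 + 17*l + 42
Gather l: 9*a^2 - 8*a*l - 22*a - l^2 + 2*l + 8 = 9*a^2 - 22*a - l^2 + l*(2 - 8*a) + 8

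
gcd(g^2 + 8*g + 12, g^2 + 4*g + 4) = g + 2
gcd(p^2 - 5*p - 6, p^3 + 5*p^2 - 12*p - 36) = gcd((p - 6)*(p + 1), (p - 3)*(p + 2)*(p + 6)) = 1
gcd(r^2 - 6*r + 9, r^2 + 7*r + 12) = 1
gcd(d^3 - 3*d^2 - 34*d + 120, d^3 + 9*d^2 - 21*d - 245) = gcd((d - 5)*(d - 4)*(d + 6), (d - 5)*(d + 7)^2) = d - 5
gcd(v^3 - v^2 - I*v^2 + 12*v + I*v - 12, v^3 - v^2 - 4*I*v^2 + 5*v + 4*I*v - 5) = v - 1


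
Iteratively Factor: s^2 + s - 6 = (s - 2)*(s + 3)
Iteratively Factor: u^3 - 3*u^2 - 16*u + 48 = (u - 4)*(u^2 + u - 12) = (u - 4)*(u - 3)*(u + 4)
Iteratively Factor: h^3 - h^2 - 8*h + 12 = (h - 2)*(h^2 + h - 6) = (h - 2)*(h + 3)*(h - 2)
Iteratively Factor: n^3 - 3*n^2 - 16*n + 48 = (n - 4)*(n^2 + n - 12) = (n - 4)*(n + 4)*(n - 3)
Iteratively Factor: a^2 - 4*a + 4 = (a - 2)*(a - 2)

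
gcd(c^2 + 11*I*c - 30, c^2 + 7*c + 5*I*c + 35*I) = c + 5*I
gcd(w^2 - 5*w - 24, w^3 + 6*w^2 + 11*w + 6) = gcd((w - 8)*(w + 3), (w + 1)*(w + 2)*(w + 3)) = w + 3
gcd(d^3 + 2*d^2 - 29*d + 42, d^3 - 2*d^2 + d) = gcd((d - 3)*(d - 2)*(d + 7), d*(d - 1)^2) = 1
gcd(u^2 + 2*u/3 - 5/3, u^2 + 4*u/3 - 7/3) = u - 1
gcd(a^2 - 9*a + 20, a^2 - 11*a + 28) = a - 4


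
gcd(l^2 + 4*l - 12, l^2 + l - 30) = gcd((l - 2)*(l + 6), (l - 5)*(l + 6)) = l + 6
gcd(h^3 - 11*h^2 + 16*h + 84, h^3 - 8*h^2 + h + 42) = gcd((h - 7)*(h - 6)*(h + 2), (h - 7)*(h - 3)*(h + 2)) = h^2 - 5*h - 14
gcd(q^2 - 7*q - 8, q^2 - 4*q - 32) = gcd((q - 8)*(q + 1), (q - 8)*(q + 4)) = q - 8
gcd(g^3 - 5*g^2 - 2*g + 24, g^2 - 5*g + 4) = g - 4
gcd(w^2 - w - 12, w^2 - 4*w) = w - 4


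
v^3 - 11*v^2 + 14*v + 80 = (v - 8)*(v - 5)*(v + 2)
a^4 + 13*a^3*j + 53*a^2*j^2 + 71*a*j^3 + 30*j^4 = (a + j)^2*(a + 5*j)*(a + 6*j)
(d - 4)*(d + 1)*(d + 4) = d^3 + d^2 - 16*d - 16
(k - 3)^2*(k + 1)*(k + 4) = k^4 - k^3 - 17*k^2 + 21*k + 36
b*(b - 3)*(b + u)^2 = b^4 + 2*b^3*u - 3*b^3 + b^2*u^2 - 6*b^2*u - 3*b*u^2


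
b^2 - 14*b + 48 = (b - 8)*(b - 6)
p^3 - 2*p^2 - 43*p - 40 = (p - 8)*(p + 1)*(p + 5)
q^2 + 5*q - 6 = (q - 1)*(q + 6)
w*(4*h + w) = 4*h*w + w^2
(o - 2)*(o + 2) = o^2 - 4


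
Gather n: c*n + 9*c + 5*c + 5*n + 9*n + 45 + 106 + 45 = 14*c + n*(c + 14) + 196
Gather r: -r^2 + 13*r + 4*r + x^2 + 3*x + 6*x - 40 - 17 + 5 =-r^2 + 17*r + x^2 + 9*x - 52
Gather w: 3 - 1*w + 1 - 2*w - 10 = -3*w - 6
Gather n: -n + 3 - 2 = 1 - n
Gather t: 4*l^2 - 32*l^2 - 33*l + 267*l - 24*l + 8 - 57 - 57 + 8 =-28*l^2 + 210*l - 98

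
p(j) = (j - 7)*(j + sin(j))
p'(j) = j + (j - 7)*(cos(j) + 1) + sin(j)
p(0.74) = -8.85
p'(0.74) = -9.47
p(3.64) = -10.62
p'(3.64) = 2.75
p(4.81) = -8.35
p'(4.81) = 1.41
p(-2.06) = 26.66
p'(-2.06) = -7.75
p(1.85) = -14.48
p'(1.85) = -0.92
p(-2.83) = 30.83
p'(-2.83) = -3.61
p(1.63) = -14.11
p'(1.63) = -2.42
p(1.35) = -13.14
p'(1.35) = -4.56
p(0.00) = 0.00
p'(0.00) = -14.00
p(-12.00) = 217.81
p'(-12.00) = -46.50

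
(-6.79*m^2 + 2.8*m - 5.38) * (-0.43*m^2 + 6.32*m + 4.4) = 2.9197*m^4 - 44.1168*m^3 - 9.8666*m^2 - 21.6816*m - 23.672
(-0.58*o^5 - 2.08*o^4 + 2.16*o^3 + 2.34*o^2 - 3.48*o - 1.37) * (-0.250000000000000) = 0.145*o^5 + 0.52*o^4 - 0.54*o^3 - 0.585*o^2 + 0.87*o + 0.3425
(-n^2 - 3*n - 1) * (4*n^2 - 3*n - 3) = -4*n^4 - 9*n^3 + 8*n^2 + 12*n + 3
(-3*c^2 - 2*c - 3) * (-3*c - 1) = 9*c^3 + 9*c^2 + 11*c + 3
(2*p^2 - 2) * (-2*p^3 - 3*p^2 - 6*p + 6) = -4*p^5 - 6*p^4 - 8*p^3 + 18*p^2 + 12*p - 12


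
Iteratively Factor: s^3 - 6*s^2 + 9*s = (s - 3)*(s^2 - 3*s) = s*(s - 3)*(s - 3)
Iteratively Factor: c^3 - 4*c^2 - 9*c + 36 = (c - 3)*(c^2 - c - 12) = (c - 3)*(c + 3)*(c - 4)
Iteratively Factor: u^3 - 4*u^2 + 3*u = (u - 3)*(u^2 - u) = (u - 3)*(u - 1)*(u)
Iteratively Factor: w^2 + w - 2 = (w - 1)*(w + 2)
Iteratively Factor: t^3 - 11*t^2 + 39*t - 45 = (t - 3)*(t^2 - 8*t + 15) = (t - 5)*(t - 3)*(t - 3)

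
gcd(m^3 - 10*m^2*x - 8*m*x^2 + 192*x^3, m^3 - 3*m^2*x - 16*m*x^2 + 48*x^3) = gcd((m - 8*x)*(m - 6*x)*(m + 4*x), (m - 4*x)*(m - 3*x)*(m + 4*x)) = m + 4*x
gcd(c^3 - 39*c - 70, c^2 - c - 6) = c + 2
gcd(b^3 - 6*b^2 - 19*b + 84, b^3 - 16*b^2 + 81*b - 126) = b^2 - 10*b + 21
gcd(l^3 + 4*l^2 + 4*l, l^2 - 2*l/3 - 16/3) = l + 2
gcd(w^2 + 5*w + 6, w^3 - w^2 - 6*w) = w + 2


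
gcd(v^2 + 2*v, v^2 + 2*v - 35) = 1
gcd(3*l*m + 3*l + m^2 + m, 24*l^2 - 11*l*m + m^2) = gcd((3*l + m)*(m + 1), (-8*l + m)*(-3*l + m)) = 1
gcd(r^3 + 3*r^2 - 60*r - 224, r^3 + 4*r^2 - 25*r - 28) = r + 7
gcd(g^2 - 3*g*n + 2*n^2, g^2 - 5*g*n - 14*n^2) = 1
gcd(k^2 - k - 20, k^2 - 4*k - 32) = k + 4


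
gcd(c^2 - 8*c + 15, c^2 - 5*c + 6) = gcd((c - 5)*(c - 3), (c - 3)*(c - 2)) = c - 3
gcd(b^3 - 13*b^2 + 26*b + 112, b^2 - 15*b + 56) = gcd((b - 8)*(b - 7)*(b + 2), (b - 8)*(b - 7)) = b^2 - 15*b + 56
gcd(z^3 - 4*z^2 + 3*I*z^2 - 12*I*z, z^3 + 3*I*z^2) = z^2 + 3*I*z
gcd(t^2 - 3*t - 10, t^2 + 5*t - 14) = 1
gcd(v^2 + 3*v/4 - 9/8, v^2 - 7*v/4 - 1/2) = 1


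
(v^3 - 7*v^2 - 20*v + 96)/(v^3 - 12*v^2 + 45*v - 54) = (v^2 - 4*v - 32)/(v^2 - 9*v + 18)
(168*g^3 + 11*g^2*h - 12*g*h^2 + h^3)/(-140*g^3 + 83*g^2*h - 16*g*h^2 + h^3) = (-24*g^2 - 5*g*h + h^2)/(20*g^2 - 9*g*h + h^2)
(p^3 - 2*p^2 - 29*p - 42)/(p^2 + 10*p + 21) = (p^2 - 5*p - 14)/(p + 7)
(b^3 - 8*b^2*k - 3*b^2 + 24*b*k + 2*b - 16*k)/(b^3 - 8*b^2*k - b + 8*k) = (b - 2)/(b + 1)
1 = 1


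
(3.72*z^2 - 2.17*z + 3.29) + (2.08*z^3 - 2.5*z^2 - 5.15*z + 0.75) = 2.08*z^3 + 1.22*z^2 - 7.32*z + 4.04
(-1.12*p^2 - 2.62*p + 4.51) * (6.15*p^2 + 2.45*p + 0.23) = -6.888*p^4 - 18.857*p^3 + 21.0599*p^2 + 10.4469*p + 1.0373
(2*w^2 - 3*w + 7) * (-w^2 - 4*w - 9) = -2*w^4 - 5*w^3 - 13*w^2 - w - 63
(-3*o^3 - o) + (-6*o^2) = -3*o^3 - 6*o^2 - o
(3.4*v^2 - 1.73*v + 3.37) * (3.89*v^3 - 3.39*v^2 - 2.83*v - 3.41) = 13.226*v^5 - 18.2557*v^4 + 9.352*v^3 - 18.1224*v^2 - 3.6378*v - 11.4917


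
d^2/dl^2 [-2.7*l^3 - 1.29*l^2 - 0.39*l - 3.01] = -16.2*l - 2.58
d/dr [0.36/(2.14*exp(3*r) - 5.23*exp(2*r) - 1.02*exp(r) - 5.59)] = (-2.3112*exp(2*r) + 3.7656*exp(r) + 0.3672)*exp(r)/(-2.14*exp(3*r) + 5.23*exp(2*r) + 1.02*exp(r) + 5.59)^2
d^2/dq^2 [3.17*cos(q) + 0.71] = -3.17*cos(q)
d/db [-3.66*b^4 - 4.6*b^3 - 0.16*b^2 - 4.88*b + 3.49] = -14.64*b^3 - 13.8*b^2 - 0.32*b - 4.88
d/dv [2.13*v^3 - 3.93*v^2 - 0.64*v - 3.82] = 6.39*v^2 - 7.86*v - 0.64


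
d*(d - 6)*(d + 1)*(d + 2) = d^4 - 3*d^3 - 16*d^2 - 12*d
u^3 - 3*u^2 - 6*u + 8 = (u - 4)*(u - 1)*(u + 2)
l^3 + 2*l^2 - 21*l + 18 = (l - 3)*(l - 1)*(l + 6)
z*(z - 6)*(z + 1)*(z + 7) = z^4 + 2*z^3 - 41*z^2 - 42*z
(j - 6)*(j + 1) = j^2 - 5*j - 6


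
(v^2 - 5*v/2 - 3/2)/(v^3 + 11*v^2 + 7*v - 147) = (v + 1/2)/(v^2 + 14*v + 49)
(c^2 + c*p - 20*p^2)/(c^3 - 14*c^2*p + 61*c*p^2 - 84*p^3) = (c + 5*p)/(c^2 - 10*c*p + 21*p^2)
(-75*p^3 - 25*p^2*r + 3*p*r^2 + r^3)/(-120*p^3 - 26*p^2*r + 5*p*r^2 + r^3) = (15*p^2 + 8*p*r + r^2)/(24*p^2 + 10*p*r + r^2)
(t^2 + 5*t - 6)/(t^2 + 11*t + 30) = (t - 1)/(t + 5)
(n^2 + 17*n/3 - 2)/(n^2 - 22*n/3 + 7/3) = (n + 6)/(n - 7)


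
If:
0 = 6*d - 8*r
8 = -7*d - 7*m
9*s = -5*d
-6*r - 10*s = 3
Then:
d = 54/19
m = -530/133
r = 81/38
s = -30/19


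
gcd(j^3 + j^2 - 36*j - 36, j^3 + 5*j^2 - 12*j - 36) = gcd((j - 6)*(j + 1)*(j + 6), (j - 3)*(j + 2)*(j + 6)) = j + 6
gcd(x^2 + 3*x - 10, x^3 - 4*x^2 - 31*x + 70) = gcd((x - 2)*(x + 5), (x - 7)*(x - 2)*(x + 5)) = x^2 + 3*x - 10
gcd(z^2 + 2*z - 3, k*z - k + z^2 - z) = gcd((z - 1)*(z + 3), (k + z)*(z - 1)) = z - 1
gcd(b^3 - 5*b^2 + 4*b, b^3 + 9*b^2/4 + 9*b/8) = b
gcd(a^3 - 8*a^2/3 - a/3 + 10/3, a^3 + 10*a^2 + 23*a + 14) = a + 1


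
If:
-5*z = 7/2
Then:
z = -7/10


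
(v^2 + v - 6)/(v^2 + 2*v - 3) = (v - 2)/(v - 1)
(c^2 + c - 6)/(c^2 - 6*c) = (c^2 + c - 6)/(c*(c - 6))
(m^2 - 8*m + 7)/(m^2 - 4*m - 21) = (m - 1)/(m + 3)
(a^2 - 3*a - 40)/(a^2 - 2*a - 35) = (a - 8)/(a - 7)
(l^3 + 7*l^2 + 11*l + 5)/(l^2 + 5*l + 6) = (l^3 + 7*l^2 + 11*l + 5)/(l^2 + 5*l + 6)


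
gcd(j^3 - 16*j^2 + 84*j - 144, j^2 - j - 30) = j - 6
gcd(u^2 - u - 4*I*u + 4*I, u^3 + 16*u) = u - 4*I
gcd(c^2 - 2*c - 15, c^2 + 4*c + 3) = c + 3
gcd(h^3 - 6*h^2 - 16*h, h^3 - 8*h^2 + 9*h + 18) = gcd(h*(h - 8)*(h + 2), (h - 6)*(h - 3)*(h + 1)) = 1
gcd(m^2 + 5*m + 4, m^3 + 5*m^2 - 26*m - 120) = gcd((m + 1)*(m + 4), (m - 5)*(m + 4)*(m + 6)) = m + 4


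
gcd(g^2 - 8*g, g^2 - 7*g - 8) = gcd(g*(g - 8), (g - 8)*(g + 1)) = g - 8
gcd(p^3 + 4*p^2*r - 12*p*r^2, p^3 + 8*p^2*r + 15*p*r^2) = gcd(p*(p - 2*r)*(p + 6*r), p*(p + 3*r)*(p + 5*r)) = p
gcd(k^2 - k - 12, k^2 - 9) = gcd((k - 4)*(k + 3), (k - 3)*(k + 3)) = k + 3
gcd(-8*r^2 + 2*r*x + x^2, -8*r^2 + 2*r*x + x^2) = -8*r^2 + 2*r*x + x^2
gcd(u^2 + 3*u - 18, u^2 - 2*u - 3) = u - 3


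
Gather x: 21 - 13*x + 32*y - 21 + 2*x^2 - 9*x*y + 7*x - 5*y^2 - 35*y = 2*x^2 + x*(-9*y - 6) - 5*y^2 - 3*y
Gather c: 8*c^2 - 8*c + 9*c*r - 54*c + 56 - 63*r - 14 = 8*c^2 + c*(9*r - 62) - 63*r + 42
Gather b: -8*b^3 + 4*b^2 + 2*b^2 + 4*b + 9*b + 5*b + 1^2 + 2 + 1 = -8*b^3 + 6*b^2 + 18*b + 4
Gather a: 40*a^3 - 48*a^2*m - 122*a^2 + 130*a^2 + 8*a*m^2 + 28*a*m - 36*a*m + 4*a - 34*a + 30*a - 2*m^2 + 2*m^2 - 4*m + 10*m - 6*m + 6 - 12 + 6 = 40*a^3 + a^2*(8 - 48*m) + a*(8*m^2 - 8*m)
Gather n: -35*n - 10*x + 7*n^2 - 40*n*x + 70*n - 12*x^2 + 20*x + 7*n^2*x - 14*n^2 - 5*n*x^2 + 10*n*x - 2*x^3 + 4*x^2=n^2*(7*x - 7) + n*(-5*x^2 - 30*x + 35) - 2*x^3 - 8*x^2 + 10*x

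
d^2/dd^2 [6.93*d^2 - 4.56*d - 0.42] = 13.8600000000000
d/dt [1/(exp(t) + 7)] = -exp(t)/(exp(t) + 7)^2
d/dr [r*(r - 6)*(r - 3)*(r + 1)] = 4*r^3 - 24*r^2 + 18*r + 18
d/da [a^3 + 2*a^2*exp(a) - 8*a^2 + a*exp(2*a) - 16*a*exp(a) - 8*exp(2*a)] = 2*a^2*exp(a) + 3*a^2 + 2*a*exp(2*a) - 12*a*exp(a) - 16*a - 15*exp(2*a) - 16*exp(a)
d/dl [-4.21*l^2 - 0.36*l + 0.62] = -8.42*l - 0.36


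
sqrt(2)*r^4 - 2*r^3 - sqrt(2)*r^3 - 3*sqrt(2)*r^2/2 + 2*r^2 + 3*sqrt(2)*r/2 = r*(r - 1)*(r - 3*sqrt(2)/2)*(sqrt(2)*r + 1)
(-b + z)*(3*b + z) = -3*b^2 + 2*b*z + z^2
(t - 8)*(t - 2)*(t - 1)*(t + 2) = t^4 - 9*t^3 + 4*t^2 + 36*t - 32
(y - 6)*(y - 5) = y^2 - 11*y + 30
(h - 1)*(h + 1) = h^2 - 1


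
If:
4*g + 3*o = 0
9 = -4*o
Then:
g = 27/16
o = -9/4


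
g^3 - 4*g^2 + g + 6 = (g - 3)*(g - 2)*(g + 1)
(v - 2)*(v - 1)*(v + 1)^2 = v^4 - v^3 - 3*v^2 + v + 2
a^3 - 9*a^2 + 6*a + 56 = (a - 7)*(a - 4)*(a + 2)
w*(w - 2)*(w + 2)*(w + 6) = w^4 + 6*w^3 - 4*w^2 - 24*w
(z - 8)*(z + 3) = z^2 - 5*z - 24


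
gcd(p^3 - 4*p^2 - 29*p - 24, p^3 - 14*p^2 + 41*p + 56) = p^2 - 7*p - 8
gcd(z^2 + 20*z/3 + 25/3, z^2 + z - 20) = z + 5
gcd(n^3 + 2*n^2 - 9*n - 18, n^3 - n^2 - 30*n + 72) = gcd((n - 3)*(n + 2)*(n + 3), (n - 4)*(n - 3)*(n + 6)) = n - 3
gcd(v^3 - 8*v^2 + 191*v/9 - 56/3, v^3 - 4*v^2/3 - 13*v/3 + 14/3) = v - 7/3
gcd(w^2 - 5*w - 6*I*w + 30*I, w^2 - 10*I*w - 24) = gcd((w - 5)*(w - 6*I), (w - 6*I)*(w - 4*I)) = w - 6*I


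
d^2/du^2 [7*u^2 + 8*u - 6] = 14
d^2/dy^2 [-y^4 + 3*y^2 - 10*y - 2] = 6 - 12*y^2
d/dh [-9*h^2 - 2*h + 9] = -18*h - 2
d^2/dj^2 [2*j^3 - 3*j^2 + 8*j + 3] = 12*j - 6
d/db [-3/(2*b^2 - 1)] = 12*b/(2*b^2 - 1)^2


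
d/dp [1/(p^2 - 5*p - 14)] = (5 - 2*p)/(-p^2 + 5*p + 14)^2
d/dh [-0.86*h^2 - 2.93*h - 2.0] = -1.72*h - 2.93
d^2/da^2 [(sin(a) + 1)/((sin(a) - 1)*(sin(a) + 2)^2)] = -(4*sin(a)^4 + 6*sin(a)^3 + 18*sin(a)^2 + 20*sin(a) + 6)/((sin(a) - 1)^2*(sin(a) + 2)^4)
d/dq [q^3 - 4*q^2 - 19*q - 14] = 3*q^2 - 8*q - 19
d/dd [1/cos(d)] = sin(d)/cos(d)^2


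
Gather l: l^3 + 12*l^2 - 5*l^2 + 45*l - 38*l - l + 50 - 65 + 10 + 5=l^3 + 7*l^2 + 6*l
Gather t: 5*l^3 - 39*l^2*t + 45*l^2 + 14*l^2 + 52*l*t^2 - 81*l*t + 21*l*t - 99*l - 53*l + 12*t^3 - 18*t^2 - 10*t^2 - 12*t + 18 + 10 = 5*l^3 + 59*l^2 - 152*l + 12*t^3 + t^2*(52*l - 28) + t*(-39*l^2 - 60*l - 12) + 28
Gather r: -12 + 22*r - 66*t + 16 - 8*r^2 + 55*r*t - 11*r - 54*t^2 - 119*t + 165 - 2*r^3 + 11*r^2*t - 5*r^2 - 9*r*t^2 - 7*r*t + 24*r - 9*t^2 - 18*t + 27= -2*r^3 + r^2*(11*t - 13) + r*(-9*t^2 + 48*t + 35) - 63*t^2 - 203*t + 196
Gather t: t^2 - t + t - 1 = t^2 - 1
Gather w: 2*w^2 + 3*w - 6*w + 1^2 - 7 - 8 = 2*w^2 - 3*w - 14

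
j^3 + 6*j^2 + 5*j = j*(j + 1)*(j + 5)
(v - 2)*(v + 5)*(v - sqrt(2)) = v^3 - sqrt(2)*v^2 + 3*v^2 - 10*v - 3*sqrt(2)*v + 10*sqrt(2)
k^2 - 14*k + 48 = (k - 8)*(k - 6)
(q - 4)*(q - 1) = q^2 - 5*q + 4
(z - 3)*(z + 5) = z^2 + 2*z - 15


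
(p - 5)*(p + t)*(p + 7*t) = p^3 + 8*p^2*t - 5*p^2 + 7*p*t^2 - 40*p*t - 35*t^2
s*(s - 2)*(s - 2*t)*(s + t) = s^4 - s^3*t - 2*s^3 - 2*s^2*t^2 + 2*s^2*t + 4*s*t^2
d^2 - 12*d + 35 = (d - 7)*(d - 5)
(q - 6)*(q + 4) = q^2 - 2*q - 24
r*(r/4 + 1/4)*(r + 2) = r^3/4 + 3*r^2/4 + r/2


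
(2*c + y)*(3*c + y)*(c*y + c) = 6*c^3*y + 6*c^3 + 5*c^2*y^2 + 5*c^2*y + c*y^3 + c*y^2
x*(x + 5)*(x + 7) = x^3 + 12*x^2 + 35*x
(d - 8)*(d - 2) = d^2 - 10*d + 16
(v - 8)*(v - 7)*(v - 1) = v^3 - 16*v^2 + 71*v - 56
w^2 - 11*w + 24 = (w - 8)*(w - 3)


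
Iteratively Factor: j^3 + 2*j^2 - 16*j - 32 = (j + 2)*(j^2 - 16) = (j + 2)*(j + 4)*(j - 4)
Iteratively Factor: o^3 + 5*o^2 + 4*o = (o + 4)*(o^2 + o) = o*(o + 4)*(o + 1)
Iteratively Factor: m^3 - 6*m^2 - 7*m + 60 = (m + 3)*(m^2 - 9*m + 20) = (m - 5)*(m + 3)*(m - 4)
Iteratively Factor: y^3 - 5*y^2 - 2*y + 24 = (y - 4)*(y^2 - y - 6) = (y - 4)*(y + 2)*(y - 3)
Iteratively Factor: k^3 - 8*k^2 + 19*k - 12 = (k - 4)*(k^2 - 4*k + 3) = (k - 4)*(k - 1)*(k - 3)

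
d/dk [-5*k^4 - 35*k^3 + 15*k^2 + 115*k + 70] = -20*k^3 - 105*k^2 + 30*k + 115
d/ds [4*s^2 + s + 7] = 8*s + 1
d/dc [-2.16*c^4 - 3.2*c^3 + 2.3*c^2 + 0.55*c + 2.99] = -8.64*c^3 - 9.6*c^2 + 4.6*c + 0.55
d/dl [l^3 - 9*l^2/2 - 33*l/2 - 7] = 3*l^2 - 9*l - 33/2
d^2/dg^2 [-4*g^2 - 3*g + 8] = -8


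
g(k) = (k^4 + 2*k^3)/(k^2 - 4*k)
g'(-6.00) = -6.96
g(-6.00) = 14.40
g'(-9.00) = -12.57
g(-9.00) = 43.62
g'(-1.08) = 0.12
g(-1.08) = -0.21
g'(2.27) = -21.54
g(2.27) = -12.72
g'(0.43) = -0.67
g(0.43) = -0.13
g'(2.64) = -40.62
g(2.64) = -23.78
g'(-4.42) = -4.19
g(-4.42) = 5.61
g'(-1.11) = 0.10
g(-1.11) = -0.21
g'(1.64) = -7.96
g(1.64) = -4.15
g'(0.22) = -0.28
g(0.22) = -0.03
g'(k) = (4 - 2*k)*(k^4 + 2*k^3)/(k^2 - 4*k)^2 + (4*k^3 + 6*k^2)/(k^2 - 4*k) = 2*k*(k^2 - 5*k - 8)/(k^2 - 8*k + 16)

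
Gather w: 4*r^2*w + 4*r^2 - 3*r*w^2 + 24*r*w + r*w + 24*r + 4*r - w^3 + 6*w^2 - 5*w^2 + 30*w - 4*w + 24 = 4*r^2 + 28*r - w^3 + w^2*(1 - 3*r) + w*(4*r^2 + 25*r + 26) + 24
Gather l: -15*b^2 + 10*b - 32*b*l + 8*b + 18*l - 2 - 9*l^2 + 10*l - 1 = -15*b^2 + 18*b - 9*l^2 + l*(28 - 32*b) - 3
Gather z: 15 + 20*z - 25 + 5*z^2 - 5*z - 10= 5*z^2 + 15*z - 20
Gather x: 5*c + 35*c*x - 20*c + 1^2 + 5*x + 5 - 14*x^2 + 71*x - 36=-15*c - 14*x^2 + x*(35*c + 76) - 30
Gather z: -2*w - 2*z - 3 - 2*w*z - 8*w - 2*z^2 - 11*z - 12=-10*w - 2*z^2 + z*(-2*w - 13) - 15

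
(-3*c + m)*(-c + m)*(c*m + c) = 3*c^3*m + 3*c^3 - 4*c^2*m^2 - 4*c^2*m + c*m^3 + c*m^2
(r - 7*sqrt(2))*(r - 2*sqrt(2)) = r^2 - 9*sqrt(2)*r + 28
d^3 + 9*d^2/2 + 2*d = d*(d + 1/2)*(d + 4)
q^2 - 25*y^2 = (q - 5*y)*(q + 5*y)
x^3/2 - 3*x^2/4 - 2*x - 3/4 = (x/2 + 1/2)*(x - 3)*(x + 1/2)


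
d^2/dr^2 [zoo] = 0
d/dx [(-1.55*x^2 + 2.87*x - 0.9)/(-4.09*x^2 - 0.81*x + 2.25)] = (12.9938*x^2 - 14.337*x + 5.7285)/(16.7281*x^4 + 6.6258*x^3 - 17.7489*x^2 - 3.645*x + 5.0625)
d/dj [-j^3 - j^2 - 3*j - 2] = -3*j^2 - 2*j - 3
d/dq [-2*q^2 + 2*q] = 2 - 4*q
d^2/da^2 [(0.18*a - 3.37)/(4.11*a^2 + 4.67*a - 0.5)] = ((26.0202 - 4.4388*a)*(4.11*a^2 + 4.67*a - 0.5) + (0.18*a - 3.37)*(8.22*a + 4.67)*(16.44*a + 9.34))/(4.11*a^2 + 4.67*a - 0.5)^3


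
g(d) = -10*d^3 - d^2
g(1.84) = -65.68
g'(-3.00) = -264.00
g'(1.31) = -54.10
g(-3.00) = 261.00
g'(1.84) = -105.25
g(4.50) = -931.50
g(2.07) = -92.98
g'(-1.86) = -100.07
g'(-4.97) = -731.09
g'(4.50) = -616.50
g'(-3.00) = -264.00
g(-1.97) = 72.57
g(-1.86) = 60.89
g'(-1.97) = -112.49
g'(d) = -30*d^2 - 2*d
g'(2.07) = -132.69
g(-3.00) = 261.00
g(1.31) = -24.20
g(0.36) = -0.60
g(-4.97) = 1202.93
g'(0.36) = -4.61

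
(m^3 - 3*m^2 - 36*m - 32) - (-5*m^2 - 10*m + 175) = m^3 + 2*m^2 - 26*m - 207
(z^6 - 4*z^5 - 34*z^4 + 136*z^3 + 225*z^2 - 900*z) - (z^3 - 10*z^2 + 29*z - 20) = z^6 - 4*z^5 - 34*z^4 + 135*z^3 + 235*z^2 - 929*z + 20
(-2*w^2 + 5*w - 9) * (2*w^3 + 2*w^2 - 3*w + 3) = -4*w^5 + 6*w^4 - 2*w^3 - 39*w^2 + 42*w - 27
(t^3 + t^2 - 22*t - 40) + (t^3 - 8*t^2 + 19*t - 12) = 2*t^3 - 7*t^2 - 3*t - 52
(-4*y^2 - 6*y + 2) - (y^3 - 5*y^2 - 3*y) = -y^3 + y^2 - 3*y + 2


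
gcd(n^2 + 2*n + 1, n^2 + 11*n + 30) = 1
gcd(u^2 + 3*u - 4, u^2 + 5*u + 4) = u + 4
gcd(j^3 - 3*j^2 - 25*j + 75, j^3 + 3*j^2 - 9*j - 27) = j - 3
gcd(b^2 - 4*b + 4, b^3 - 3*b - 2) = b - 2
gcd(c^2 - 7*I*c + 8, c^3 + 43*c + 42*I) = c + I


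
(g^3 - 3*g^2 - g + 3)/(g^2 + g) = g - 4 + 3/g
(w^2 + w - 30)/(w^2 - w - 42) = (w - 5)/(w - 7)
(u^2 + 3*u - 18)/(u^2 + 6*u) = (u - 3)/u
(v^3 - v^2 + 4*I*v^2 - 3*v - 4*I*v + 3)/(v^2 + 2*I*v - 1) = (v^2 + v*(-1 + 3*I) - 3*I)/(v + I)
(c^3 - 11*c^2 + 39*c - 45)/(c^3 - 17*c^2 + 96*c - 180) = (c^2 - 6*c + 9)/(c^2 - 12*c + 36)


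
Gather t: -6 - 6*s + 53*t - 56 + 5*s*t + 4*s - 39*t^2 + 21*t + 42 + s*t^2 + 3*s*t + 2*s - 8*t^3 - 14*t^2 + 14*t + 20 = -8*t^3 + t^2*(s - 53) + t*(8*s + 88)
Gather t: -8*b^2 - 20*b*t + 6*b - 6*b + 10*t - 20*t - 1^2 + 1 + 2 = -8*b^2 + t*(-20*b - 10) + 2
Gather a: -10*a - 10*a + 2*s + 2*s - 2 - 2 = -20*a + 4*s - 4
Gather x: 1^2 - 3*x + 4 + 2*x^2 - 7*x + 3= 2*x^2 - 10*x + 8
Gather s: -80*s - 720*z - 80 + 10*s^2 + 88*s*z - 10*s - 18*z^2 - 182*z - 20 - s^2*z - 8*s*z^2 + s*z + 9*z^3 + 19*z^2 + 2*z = s^2*(10 - z) + s*(-8*z^2 + 89*z - 90) + 9*z^3 + z^2 - 900*z - 100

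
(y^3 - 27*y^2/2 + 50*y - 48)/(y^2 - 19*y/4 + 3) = 2*(2*y^2 - 19*y + 24)/(4*y - 3)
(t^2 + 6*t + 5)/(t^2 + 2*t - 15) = (t + 1)/(t - 3)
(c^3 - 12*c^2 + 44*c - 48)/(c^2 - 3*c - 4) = (c^2 - 8*c + 12)/(c + 1)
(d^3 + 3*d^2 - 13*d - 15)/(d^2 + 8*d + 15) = (d^2 - 2*d - 3)/(d + 3)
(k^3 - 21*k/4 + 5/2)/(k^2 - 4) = (k^2 + 2*k - 5/4)/(k + 2)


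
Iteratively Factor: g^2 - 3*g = (g)*(g - 3)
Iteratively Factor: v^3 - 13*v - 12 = (v + 3)*(v^2 - 3*v - 4) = (v + 1)*(v + 3)*(v - 4)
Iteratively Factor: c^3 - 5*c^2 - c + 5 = (c - 5)*(c^2 - 1) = (c - 5)*(c - 1)*(c + 1)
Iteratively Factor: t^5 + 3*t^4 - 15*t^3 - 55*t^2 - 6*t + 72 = (t + 3)*(t^4 - 15*t^2 - 10*t + 24) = (t + 3)^2*(t^3 - 3*t^2 - 6*t + 8) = (t - 4)*(t + 3)^2*(t^2 + t - 2) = (t - 4)*(t - 1)*(t + 3)^2*(t + 2)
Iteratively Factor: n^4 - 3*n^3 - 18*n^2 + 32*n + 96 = (n - 4)*(n^3 + n^2 - 14*n - 24) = (n - 4)^2*(n^2 + 5*n + 6) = (n - 4)^2*(n + 3)*(n + 2)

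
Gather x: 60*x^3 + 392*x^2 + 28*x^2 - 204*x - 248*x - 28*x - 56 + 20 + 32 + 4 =60*x^3 + 420*x^2 - 480*x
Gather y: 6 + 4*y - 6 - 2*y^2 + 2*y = -2*y^2 + 6*y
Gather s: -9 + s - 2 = s - 11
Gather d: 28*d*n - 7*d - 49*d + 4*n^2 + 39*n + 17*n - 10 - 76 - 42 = d*(28*n - 56) + 4*n^2 + 56*n - 128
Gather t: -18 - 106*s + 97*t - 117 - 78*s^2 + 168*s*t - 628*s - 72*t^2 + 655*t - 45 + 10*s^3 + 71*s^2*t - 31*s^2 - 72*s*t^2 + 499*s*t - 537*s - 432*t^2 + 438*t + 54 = 10*s^3 - 109*s^2 - 1271*s + t^2*(-72*s - 504) + t*(71*s^2 + 667*s + 1190) - 126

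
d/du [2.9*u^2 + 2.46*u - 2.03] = 5.8*u + 2.46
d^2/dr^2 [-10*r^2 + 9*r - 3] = -20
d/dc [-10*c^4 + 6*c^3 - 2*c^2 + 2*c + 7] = -40*c^3 + 18*c^2 - 4*c + 2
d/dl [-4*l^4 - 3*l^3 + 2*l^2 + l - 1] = -16*l^3 - 9*l^2 + 4*l + 1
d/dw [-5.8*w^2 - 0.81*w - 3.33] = -11.6*w - 0.81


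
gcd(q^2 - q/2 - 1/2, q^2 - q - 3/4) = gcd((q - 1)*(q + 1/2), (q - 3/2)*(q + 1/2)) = q + 1/2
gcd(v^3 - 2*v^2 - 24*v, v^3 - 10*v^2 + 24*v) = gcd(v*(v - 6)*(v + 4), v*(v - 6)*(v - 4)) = v^2 - 6*v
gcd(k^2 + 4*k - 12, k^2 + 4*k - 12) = k^2 + 4*k - 12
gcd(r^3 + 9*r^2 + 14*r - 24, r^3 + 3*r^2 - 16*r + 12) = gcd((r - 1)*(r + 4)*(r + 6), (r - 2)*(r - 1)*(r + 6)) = r^2 + 5*r - 6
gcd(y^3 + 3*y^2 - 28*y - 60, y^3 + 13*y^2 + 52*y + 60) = y^2 + 8*y + 12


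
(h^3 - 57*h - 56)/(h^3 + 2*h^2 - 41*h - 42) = (h - 8)/(h - 6)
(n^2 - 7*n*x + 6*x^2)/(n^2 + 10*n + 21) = (n^2 - 7*n*x + 6*x^2)/(n^2 + 10*n + 21)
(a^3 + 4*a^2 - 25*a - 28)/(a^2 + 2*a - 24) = (a^2 + 8*a + 7)/(a + 6)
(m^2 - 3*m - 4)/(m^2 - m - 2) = (m - 4)/(m - 2)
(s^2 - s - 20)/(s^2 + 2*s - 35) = (s + 4)/(s + 7)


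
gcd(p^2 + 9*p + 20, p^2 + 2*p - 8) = p + 4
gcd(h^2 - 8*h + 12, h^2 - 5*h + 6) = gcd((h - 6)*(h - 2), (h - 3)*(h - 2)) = h - 2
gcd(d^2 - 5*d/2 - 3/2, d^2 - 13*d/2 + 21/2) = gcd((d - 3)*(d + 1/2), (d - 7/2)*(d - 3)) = d - 3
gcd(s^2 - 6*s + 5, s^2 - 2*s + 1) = s - 1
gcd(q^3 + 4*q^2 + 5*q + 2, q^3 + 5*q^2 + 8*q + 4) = q^2 + 3*q + 2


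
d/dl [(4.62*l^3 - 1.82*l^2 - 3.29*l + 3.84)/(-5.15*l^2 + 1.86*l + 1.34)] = (-23.793*l^4 + 17.1864*l^3 - 1.7563*l^2 + 34.6744*l - 11.551)/(26.5225*l^4 - 19.158*l^3 - 10.3424*l^2 + 4.9848*l + 1.7956)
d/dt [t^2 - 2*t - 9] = 2*t - 2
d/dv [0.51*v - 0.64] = 0.510000000000000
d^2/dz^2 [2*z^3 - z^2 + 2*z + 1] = 12*z - 2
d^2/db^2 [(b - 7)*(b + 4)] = 2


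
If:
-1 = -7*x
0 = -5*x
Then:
No Solution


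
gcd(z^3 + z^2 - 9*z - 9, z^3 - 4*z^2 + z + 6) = z^2 - 2*z - 3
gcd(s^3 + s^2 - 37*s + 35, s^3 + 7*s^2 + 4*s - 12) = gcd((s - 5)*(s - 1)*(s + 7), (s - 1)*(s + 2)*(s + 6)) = s - 1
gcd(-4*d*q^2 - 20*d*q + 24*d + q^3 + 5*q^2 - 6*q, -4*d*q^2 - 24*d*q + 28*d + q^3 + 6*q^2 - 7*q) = -4*d*q + 4*d + q^2 - q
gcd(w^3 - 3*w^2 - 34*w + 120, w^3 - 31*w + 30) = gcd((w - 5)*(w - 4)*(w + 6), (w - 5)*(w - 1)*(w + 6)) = w^2 + w - 30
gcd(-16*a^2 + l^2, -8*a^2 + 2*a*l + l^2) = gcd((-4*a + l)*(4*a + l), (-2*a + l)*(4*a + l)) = 4*a + l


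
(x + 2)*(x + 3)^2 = x^3 + 8*x^2 + 21*x + 18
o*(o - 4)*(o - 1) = o^3 - 5*o^2 + 4*o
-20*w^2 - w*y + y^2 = (-5*w + y)*(4*w + y)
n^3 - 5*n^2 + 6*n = n*(n - 3)*(n - 2)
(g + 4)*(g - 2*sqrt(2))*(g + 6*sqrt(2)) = g^3 + 4*g^2 + 4*sqrt(2)*g^2 - 24*g + 16*sqrt(2)*g - 96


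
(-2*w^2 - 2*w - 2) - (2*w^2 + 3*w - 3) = -4*w^2 - 5*w + 1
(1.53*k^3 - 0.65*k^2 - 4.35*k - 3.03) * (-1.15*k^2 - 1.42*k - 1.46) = -1.7595*k^5 - 1.4251*k^4 + 3.6917*k^3 + 10.6105*k^2 + 10.6536*k + 4.4238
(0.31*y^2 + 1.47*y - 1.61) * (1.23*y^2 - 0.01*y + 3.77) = 0.3813*y^4 + 1.805*y^3 - 0.8263*y^2 + 5.558*y - 6.0697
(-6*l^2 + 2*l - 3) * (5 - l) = 6*l^3 - 32*l^2 + 13*l - 15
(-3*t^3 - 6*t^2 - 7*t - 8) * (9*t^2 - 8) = -27*t^5 - 54*t^4 - 39*t^3 - 24*t^2 + 56*t + 64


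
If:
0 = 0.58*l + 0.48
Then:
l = -0.83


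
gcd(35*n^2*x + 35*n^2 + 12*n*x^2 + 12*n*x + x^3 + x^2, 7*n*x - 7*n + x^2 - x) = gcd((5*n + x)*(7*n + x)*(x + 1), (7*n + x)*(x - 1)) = 7*n + x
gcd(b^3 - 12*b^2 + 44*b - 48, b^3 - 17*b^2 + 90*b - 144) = b - 6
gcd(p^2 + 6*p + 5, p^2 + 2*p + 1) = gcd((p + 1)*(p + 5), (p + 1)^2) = p + 1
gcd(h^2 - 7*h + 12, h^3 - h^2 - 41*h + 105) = h - 3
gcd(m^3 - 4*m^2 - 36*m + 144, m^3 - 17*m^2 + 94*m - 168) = m^2 - 10*m + 24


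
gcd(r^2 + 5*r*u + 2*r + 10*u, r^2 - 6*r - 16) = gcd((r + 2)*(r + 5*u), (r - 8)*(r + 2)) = r + 2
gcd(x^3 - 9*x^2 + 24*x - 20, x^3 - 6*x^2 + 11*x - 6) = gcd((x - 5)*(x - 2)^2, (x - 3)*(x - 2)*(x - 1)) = x - 2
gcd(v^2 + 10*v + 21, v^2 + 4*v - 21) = v + 7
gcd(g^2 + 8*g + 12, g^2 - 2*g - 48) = g + 6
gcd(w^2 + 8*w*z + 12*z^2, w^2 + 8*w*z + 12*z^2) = w^2 + 8*w*z + 12*z^2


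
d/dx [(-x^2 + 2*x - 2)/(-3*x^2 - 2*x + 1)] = 2*(4*x^2 - 7*x - 1)/(9*x^4 + 12*x^3 - 2*x^2 - 4*x + 1)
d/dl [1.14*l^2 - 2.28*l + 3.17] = 2.28*l - 2.28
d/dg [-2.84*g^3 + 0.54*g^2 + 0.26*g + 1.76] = -8.52*g^2 + 1.08*g + 0.26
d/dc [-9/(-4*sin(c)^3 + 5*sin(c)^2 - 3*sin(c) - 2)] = 9*(-12*sin(c)^2 + 10*sin(c) - 3)*cos(c)/(4*sin(c)^3 - 5*sin(c)^2 + 3*sin(c) + 2)^2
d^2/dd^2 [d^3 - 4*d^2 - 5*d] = 6*d - 8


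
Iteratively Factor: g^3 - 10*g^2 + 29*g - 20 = (g - 1)*(g^2 - 9*g + 20) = (g - 4)*(g - 1)*(g - 5)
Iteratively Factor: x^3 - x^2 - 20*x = (x + 4)*(x^2 - 5*x) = (x - 5)*(x + 4)*(x)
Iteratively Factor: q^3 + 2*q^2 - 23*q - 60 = (q - 5)*(q^2 + 7*q + 12) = (q - 5)*(q + 4)*(q + 3)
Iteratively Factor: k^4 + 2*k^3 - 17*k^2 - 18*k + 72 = (k - 2)*(k^3 + 4*k^2 - 9*k - 36) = (k - 2)*(k + 4)*(k^2 - 9) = (k - 3)*(k - 2)*(k + 4)*(k + 3)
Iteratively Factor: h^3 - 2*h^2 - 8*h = (h + 2)*(h^2 - 4*h) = (h - 4)*(h + 2)*(h)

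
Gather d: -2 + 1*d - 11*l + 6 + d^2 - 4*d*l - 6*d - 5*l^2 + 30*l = d^2 + d*(-4*l - 5) - 5*l^2 + 19*l + 4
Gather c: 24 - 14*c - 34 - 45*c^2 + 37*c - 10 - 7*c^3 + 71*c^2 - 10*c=-7*c^3 + 26*c^2 + 13*c - 20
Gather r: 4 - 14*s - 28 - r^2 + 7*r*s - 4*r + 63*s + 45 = -r^2 + r*(7*s - 4) + 49*s + 21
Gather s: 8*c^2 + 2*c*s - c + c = 8*c^2 + 2*c*s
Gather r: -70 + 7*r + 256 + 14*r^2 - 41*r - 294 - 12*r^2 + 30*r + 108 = 2*r^2 - 4*r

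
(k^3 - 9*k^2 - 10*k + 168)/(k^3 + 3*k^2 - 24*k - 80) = (k^2 - 13*k + 42)/(k^2 - k - 20)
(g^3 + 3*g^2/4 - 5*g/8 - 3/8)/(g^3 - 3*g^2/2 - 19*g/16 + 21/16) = 2*(2*g + 1)/(4*g - 7)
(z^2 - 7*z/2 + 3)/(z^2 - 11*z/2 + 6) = (z - 2)/(z - 4)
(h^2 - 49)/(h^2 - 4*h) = (h^2 - 49)/(h*(h - 4))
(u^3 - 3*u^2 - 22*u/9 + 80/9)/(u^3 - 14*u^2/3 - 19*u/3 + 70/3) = (9*u^2 - 9*u - 40)/(3*(3*u^2 - 8*u - 35))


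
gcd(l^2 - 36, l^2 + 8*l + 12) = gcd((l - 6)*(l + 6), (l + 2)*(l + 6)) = l + 6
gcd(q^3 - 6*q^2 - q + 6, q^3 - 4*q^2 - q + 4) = q^2 - 1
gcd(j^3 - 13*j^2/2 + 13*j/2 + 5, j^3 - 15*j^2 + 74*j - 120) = j - 5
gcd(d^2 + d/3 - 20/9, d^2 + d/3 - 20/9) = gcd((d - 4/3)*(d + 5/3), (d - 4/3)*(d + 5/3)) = d^2 + d/3 - 20/9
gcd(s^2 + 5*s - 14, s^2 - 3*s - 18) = 1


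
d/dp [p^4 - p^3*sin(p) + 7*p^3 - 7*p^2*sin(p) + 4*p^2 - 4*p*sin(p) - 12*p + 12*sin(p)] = -p^3*cos(p) + 4*p^3 - 3*p^2*sin(p) - 7*p^2*cos(p) + 21*p^2 - 14*p*sin(p) - 4*p*cos(p) + 8*p - 4*sin(p) + 12*cos(p) - 12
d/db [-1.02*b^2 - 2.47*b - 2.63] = -2.04*b - 2.47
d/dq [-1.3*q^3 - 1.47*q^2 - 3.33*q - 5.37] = -3.9*q^2 - 2.94*q - 3.33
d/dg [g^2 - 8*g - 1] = 2*g - 8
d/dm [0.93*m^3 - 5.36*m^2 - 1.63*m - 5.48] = 2.79*m^2 - 10.72*m - 1.63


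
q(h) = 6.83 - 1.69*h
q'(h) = -1.69000000000000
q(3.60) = 0.75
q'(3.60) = -1.69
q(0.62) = 5.78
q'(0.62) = -1.69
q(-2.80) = 11.56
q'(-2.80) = -1.69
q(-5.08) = 15.42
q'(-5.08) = -1.69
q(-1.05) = 8.60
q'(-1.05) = -1.69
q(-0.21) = 7.18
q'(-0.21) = -1.69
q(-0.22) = 7.20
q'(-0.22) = -1.69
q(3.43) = 1.03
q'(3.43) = -1.69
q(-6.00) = 16.97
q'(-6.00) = -1.69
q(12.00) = -13.45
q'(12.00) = -1.69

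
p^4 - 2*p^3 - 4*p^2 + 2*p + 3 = (p - 3)*(p - 1)*(p + 1)^2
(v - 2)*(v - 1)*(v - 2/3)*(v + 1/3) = v^4 - 10*v^3/3 + 25*v^2/9 - 4/9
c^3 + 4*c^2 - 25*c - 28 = (c - 4)*(c + 1)*(c + 7)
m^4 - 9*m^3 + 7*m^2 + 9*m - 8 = (m - 8)*(m - 1)^2*(m + 1)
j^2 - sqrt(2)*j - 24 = (j - 4*sqrt(2))*(j + 3*sqrt(2))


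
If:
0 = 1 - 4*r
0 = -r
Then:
No Solution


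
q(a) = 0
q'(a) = 0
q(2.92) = 0.00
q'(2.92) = 0.00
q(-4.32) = 0.00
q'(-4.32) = 0.00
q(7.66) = 0.00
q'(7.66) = 0.00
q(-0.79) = 0.00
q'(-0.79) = 0.00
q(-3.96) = 0.00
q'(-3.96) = 0.00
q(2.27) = 0.00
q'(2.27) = 0.00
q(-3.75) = 0.00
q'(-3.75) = 0.00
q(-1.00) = 0.00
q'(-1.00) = 0.00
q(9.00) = 0.00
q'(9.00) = 0.00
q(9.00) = 0.00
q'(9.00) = 0.00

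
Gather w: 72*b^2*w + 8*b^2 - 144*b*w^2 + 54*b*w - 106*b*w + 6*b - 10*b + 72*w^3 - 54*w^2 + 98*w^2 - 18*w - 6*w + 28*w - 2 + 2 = 8*b^2 - 4*b + 72*w^3 + w^2*(44 - 144*b) + w*(72*b^2 - 52*b + 4)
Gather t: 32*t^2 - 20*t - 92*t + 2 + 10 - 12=32*t^2 - 112*t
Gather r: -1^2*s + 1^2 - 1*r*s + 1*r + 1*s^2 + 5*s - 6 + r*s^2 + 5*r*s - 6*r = r*(s^2 + 4*s - 5) + s^2 + 4*s - 5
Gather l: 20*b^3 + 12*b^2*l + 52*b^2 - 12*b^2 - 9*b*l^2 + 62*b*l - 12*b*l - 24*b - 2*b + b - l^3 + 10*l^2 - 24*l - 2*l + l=20*b^3 + 40*b^2 - 25*b - l^3 + l^2*(10 - 9*b) + l*(12*b^2 + 50*b - 25)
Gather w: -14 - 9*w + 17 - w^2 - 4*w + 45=-w^2 - 13*w + 48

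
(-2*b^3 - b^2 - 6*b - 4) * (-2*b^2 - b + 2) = 4*b^5 + 4*b^4 + 9*b^3 + 12*b^2 - 8*b - 8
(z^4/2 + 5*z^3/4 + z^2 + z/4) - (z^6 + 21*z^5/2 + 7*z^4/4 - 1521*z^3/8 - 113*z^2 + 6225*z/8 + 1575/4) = -z^6 - 21*z^5/2 - 5*z^4/4 + 1531*z^3/8 + 114*z^2 - 6223*z/8 - 1575/4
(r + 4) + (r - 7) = 2*r - 3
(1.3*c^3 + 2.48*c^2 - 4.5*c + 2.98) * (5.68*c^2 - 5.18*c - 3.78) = 7.384*c^5 + 7.3524*c^4 - 43.3204*c^3 + 30.862*c^2 + 1.5736*c - 11.2644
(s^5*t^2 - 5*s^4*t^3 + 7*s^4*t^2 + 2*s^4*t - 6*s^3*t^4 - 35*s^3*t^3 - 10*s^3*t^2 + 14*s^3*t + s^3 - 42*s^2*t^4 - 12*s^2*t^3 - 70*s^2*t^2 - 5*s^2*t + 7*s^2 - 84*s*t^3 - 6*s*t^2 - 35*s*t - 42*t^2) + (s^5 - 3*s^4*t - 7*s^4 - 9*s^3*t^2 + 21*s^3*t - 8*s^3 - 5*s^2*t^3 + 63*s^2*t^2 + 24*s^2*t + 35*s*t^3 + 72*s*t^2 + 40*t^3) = s^5*t^2 + s^5 - 5*s^4*t^3 + 7*s^4*t^2 - s^4*t - 7*s^4 - 6*s^3*t^4 - 35*s^3*t^3 - 19*s^3*t^2 + 35*s^3*t - 7*s^3 - 42*s^2*t^4 - 17*s^2*t^3 - 7*s^2*t^2 + 19*s^2*t + 7*s^2 - 49*s*t^3 + 66*s*t^2 - 35*s*t + 40*t^3 - 42*t^2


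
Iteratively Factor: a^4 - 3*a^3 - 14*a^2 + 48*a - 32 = (a - 2)*(a^3 - a^2 - 16*a + 16) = (a - 4)*(a - 2)*(a^2 + 3*a - 4) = (a - 4)*(a - 2)*(a - 1)*(a + 4)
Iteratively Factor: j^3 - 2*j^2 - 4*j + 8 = (j - 2)*(j^2 - 4) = (j - 2)^2*(j + 2)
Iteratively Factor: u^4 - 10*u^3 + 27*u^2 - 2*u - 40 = (u - 5)*(u^3 - 5*u^2 + 2*u + 8) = (u - 5)*(u - 4)*(u^2 - u - 2) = (u - 5)*(u - 4)*(u + 1)*(u - 2)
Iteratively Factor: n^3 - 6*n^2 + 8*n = (n)*(n^2 - 6*n + 8) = n*(n - 2)*(n - 4)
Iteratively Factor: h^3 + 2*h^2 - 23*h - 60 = (h + 3)*(h^2 - h - 20) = (h + 3)*(h + 4)*(h - 5)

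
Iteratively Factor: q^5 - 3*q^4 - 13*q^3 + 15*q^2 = (q)*(q^4 - 3*q^3 - 13*q^2 + 15*q) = q*(q - 5)*(q^3 + 2*q^2 - 3*q) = q^2*(q - 5)*(q^2 + 2*q - 3) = q^2*(q - 5)*(q + 3)*(q - 1)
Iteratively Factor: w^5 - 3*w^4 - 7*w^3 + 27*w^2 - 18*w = (w + 3)*(w^4 - 6*w^3 + 11*w^2 - 6*w) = (w - 1)*(w + 3)*(w^3 - 5*w^2 + 6*w) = w*(w - 1)*(w + 3)*(w^2 - 5*w + 6) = w*(w - 2)*(w - 1)*(w + 3)*(w - 3)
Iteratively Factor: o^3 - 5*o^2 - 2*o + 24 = (o + 2)*(o^2 - 7*o + 12) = (o - 3)*(o + 2)*(o - 4)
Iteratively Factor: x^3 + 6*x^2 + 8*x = (x + 2)*(x^2 + 4*x) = x*(x + 2)*(x + 4)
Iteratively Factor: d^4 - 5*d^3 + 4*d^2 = (d - 4)*(d^3 - d^2) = d*(d - 4)*(d^2 - d) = d*(d - 4)*(d - 1)*(d)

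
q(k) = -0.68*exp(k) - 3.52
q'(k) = -0.68*exp(k)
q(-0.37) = -3.99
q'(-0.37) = -0.47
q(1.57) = -6.79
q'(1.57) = -3.27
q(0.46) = -4.60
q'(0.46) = -1.08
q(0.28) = -4.42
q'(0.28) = -0.90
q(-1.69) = -3.65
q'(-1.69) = -0.13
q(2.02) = -8.65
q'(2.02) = -5.13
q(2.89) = -15.76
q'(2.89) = -12.24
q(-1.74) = -3.64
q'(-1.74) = -0.12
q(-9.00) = -3.52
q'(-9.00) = 0.00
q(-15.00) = -3.52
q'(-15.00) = 0.00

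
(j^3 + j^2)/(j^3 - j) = j/(j - 1)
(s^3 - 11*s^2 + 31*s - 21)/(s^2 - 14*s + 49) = (s^2 - 4*s + 3)/(s - 7)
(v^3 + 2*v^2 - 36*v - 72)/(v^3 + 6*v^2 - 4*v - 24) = (v - 6)/(v - 2)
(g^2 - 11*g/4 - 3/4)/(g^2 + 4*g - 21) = (g + 1/4)/(g + 7)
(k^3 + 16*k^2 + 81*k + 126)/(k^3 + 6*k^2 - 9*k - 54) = (k + 7)/(k - 3)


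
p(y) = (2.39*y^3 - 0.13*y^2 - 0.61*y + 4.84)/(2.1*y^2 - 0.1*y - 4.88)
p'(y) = (0.1 - 4.2*y)*(2.39*y^3 - 0.13*y^2 - 0.61*y + 4.84)/(2.1*y^2 - 0.1*y - 4.88)^2 + (7.17*y^2 - 0.26*y - 0.61)/(2.1*y^2 - 0.1*y - 4.88) = (5.019*y^4 - 0.478*y^3 - 33.6956*y^2 - 19.0592*y + 3.4608)/(4.41*y^4 - 0.42*y^3 - 20.486*y^2 + 0.976*y + 23.8144)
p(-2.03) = -3.63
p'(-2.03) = -0.47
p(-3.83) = -4.90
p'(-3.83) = 1.00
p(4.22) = 5.59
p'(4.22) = 0.85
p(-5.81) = -6.98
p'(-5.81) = 1.08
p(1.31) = -6.53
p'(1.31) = -33.14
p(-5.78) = -6.95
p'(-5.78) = 1.08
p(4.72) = 6.04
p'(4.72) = 0.93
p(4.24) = 5.61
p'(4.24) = 0.86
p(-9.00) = -10.49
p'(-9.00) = 1.11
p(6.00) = 7.31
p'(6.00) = 1.03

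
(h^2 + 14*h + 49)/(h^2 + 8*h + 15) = (h^2 + 14*h + 49)/(h^2 + 8*h + 15)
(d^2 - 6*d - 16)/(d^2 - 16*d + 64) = (d + 2)/(d - 8)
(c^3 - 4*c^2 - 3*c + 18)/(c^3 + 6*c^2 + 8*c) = (c^2 - 6*c + 9)/(c*(c + 4))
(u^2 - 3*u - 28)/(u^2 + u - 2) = (u^2 - 3*u - 28)/(u^2 + u - 2)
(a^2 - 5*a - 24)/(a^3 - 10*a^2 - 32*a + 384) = (a + 3)/(a^2 - 2*a - 48)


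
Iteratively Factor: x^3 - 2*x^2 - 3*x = (x - 3)*(x^2 + x) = (x - 3)*(x + 1)*(x)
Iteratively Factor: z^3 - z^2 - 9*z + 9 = (z - 1)*(z^2 - 9) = (z - 3)*(z - 1)*(z + 3)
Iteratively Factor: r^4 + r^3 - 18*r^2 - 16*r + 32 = (r + 4)*(r^3 - 3*r^2 - 6*r + 8) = (r + 2)*(r + 4)*(r^2 - 5*r + 4) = (r - 4)*(r + 2)*(r + 4)*(r - 1)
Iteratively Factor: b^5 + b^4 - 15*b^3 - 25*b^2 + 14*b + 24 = (b + 3)*(b^4 - 2*b^3 - 9*b^2 + 2*b + 8) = (b - 1)*(b + 3)*(b^3 - b^2 - 10*b - 8) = (b - 4)*(b - 1)*(b + 3)*(b^2 + 3*b + 2) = (b - 4)*(b - 1)*(b + 2)*(b + 3)*(b + 1)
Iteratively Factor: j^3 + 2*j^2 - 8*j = (j)*(j^2 + 2*j - 8) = j*(j + 4)*(j - 2)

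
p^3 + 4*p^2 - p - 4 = (p - 1)*(p + 1)*(p + 4)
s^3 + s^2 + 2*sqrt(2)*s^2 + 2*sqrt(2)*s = s*(s + 1)*(s + 2*sqrt(2))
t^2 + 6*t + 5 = (t + 1)*(t + 5)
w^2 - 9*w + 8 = (w - 8)*(w - 1)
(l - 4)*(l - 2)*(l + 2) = l^3 - 4*l^2 - 4*l + 16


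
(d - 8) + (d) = 2*d - 8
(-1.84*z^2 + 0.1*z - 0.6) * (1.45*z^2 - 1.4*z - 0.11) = -2.668*z^4 + 2.721*z^3 - 0.8076*z^2 + 0.829*z + 0.066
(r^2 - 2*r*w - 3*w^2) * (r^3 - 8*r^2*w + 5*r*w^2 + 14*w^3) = r^5 - 10*r^4*w + 18*r^3*w^2 + 28*r^2*w^3 - 43*r*w^4 - 42*w^5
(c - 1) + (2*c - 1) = 3*c - 2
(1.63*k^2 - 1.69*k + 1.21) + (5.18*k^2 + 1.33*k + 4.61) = 6.81*k^2 - 0.36*k + 5.82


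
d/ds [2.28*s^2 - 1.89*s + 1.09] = 4.56*s - 1.89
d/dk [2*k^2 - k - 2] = 4*k - 1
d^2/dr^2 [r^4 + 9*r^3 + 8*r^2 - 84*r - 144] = 12*r^2 + 54*r + 16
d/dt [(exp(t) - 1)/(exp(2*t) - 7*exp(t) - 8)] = ((1 - exp(t))*(2*exp(t) - 7) + exp(2*t) - 7*exp(t) - 8)*exp(t)/(-exp(2*t) + 7*exp(t) + 8)^2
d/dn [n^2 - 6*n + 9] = 2*n - 6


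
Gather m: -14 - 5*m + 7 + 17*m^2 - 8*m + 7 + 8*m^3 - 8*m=8*m^3 + 17*m^2 - 21*m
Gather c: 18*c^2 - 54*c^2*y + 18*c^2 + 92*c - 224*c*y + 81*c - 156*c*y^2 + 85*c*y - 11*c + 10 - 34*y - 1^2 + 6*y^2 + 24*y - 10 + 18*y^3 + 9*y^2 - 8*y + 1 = c^2*(36 - 54*y) + c*(-156*y^2 - 139*y + 162) + 18*y^3 + 15*y^2 - 18*y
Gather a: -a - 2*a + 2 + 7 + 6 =15 - 3*a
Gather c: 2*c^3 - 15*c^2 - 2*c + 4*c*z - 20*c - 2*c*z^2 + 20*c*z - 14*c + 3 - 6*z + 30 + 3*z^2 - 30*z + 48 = 2*c^3 - 15*c^2 + c*(-2*z^2 + 24*z - 36) + 3*z^2 - 36*z + 81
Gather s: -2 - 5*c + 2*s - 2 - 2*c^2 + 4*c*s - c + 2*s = -2*c^2 - 6*c + s*(4*c + 4) - 4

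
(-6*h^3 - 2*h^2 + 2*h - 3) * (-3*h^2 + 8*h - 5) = 18*h^5 - 42*h^4 + 8*h^3 + 35*h^2 - 34*h + 15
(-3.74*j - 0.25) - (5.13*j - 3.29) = 3.04 - 8.87*j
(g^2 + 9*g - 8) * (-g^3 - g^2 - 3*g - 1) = -g^5 - 10*g^4 - 4*g^3 - 20*g^2 + 15*g + 8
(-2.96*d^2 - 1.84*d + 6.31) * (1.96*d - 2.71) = -5.8016*d^3 + 4.4152*d^2 + 17.354*d - 17.1001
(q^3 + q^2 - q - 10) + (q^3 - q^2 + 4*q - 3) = 2*q^3 + 3*q - 13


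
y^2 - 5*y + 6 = (y - 3)*(y - 2)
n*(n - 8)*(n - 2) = n^3 - 10*n^2 + 16*n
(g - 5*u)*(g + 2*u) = g^2 - 3*g*u - 10*u^2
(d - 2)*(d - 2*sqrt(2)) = d^2 - 2*sqrt(2)*d - 2*d + 4*sqrt(2)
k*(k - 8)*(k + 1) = k^3 - 7*k^2 - 8*k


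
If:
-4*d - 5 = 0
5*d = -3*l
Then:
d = -5/4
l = 25/12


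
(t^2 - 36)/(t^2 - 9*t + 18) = (t + 6)/(t - 3)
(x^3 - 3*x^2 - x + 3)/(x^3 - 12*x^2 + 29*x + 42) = (x^2 - 4*x + 3)/(x^2 - 13*x + 42)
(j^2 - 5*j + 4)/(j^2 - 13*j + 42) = (j^2 - 5*j + 4)/(j^2 - 13*j + 42)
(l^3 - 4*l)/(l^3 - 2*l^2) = (l + 2)/l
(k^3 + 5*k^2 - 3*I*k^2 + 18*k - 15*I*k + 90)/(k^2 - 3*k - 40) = (k^2 - 3*I*k + 18)/(k - 8)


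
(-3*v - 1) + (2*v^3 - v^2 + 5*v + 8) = 2*v^3 - v^2 + 2*v + 7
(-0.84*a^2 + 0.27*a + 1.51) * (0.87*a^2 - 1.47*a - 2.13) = -0.7308*a^4 + 1.4697*a^3 + 2.706*a^2 - 2.7948*a - 3.2163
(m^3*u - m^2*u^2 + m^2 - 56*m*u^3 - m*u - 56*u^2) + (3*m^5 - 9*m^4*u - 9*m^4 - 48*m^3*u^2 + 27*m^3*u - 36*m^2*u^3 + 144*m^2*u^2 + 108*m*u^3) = 3*m^5 - 9*m^4*u - 9*m^4 - 48*m^3*u^2 + 28*m^3*u - 36*m^2*u^3 + 143*m^2*u^2 + m^2 + 52*m*u^3 - m*u - 56*u^2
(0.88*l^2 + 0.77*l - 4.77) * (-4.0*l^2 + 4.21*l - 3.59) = -3.52*l^4 + 0.6248*l^3 + 19.1625*l^2 - 22.846*l + 17.1243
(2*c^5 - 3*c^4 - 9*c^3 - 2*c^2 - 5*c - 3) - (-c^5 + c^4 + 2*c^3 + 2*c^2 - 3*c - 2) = 3*c^5 - 4*c^4 - 11*c^3 - 4*c^2 - 2*c - 1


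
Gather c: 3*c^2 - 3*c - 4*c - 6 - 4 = 3*c^2 - 7*c - 10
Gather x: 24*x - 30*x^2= -30*x^2 + 24*x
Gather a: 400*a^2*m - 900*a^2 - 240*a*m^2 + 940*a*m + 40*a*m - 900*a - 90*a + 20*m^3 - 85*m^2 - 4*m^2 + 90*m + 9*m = a^2*(400*m - 900) + a*(-240*m^2 + 980*m - 990) + 20*m^3 - 89*m^2 + 99*m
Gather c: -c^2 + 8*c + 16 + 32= -c^2 + 8*c + 48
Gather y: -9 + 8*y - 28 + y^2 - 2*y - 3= y^2 + 6*y - 40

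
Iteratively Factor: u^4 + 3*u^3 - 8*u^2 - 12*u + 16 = (u + 4)*(u^3 - u^2 - 4*u + 4) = (u - 1)*(u + 4)*(u^2 - 4) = (u - 1)*(u + 2)*(u + 4)*(u - 2)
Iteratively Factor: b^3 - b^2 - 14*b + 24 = (b + 4)*(b^2 - 5*b + 6) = (b - 2)*(b + 4)*(b - 3)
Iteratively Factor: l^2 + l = (l + 1)*(l)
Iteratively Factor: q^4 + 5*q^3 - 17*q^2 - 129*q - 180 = (q + 3)*(q^3 + 2*q^2 - 23*q - 60) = (q - 5)*(q + 3)*(q^2 + 7*q + 12) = (q - 5)*(q + 3)*(q + 4)*(q + 3)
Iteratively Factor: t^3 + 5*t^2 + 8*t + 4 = (t + 1)*(t^2 + 4*t + 4) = (t + 1)*(t + 2)*(t + 2)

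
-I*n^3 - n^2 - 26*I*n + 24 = (n - 6*I)*(n + 4*I)*(-I*n + 1)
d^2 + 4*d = d*(d + 4)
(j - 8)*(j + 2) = j^2 - 6*j - 16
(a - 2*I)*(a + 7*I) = a^2 + 5*I*a + 14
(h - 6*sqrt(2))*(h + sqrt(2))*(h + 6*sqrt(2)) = h^3 + sqrt(2)*h^2 - 72*h - 72*sqrt(2)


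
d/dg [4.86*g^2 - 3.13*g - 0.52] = 9.72*g - 3.13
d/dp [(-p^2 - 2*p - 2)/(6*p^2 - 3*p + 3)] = (5*p^2 + 6*p - 4)/(3*(4*p^4 - 4*p^3 + 5*p^2 - 2*p + 1))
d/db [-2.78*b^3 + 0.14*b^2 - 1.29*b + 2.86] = -8.34*b^2 + 0.28*b - 1.29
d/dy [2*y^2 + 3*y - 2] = 4*y + 3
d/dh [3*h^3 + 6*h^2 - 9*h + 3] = 9*h^2 + 12*h - 9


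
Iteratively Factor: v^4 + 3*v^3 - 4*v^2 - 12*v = (v + 3)*(v^3 - 4*v) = v*(v + 3)*(v^2 - 4) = v*(v + 2)*(v + 3)*(v - 2)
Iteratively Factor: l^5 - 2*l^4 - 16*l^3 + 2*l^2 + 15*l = (l + 1)*(l^4 - 3*l^3 - 13*l^2 + 15*l) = (l - 5)*(l + 1)*(l^3 + 2*l^2 - 3*l) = (l - 5)*(l - 1)*(l + 1)*(l^2 + 3*l) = l*(l - 5)*(l - 1)*(l + 1)*(l + 3)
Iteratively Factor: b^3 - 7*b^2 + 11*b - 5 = (b - 1)*(b^2 - 6*b + 5) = (b - 5)*(b - 1)*(b - 1)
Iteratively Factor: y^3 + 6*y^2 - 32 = (y + 4)*(y^2 + 2*y - 8) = (y + 4)^2*(y - 2)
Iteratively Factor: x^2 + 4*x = (x + 4)*(x)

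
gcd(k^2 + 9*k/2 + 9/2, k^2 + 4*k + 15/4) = k + 3/2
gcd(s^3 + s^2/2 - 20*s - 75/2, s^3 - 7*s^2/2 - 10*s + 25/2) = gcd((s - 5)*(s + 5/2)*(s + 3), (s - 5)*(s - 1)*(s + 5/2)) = s^2 - 5*s/2 - 25/2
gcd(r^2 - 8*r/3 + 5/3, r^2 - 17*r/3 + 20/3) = r - 5/3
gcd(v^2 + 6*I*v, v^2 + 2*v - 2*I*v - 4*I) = 1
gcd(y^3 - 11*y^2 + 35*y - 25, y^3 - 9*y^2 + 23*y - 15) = y^2 - 6*y + 5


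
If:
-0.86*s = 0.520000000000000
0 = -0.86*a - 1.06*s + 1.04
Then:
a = 1.95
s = -0.60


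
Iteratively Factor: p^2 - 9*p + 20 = (p - 5)*(p - 4)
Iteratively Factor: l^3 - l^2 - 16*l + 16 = (l + 4)*(l^2 - 5*l + 4) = (l - 4)*(l + 4)*(l - 1)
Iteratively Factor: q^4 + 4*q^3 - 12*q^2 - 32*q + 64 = (q - 2)*(q^3 + 6*q^2 - 32) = (q - 2)*(q + 4)*(q^2 + 2*q - 8) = (q - 2)*(q + 4)^2*(q - 2)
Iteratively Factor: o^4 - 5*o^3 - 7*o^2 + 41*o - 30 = (o - 5)*(o^3 - 7*o + 6) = (o - 5)*(o + 3)*(o^2 - 3*o + 2) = (o - 5)*(o - 1)*(o + 3)*(o - 2)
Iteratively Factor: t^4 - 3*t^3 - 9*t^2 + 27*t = (t - 3)*(t^3 - 9*t) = t*(t - 3)*(t^2 - 9) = t*(t - 3)*(t + 3)*(t - 3)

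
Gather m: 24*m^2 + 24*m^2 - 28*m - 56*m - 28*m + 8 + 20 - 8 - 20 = 48*m^2 - 112*m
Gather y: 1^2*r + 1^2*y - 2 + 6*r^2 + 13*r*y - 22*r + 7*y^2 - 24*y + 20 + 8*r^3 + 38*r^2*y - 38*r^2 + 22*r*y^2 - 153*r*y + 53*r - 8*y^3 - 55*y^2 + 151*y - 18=8*r^3 - 32*r^2 + 32*r - 8*y^3 + y^2*(22*r - 48) + y*(38*r^2 - 140*r + 128)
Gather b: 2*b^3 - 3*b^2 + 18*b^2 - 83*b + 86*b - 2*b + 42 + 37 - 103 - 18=2*b^3 + 15*b^2 + b - 42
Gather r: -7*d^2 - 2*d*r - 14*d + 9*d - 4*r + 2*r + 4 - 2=-7*d^2 - 5*d + r*(-2*d - 2) + 2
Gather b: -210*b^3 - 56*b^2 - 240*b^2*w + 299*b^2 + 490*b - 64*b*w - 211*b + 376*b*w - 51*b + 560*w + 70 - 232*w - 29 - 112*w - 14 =-210*b^3 + b^2*(243 - 240*w) + b*(312*w + 228) + 216*w + 27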